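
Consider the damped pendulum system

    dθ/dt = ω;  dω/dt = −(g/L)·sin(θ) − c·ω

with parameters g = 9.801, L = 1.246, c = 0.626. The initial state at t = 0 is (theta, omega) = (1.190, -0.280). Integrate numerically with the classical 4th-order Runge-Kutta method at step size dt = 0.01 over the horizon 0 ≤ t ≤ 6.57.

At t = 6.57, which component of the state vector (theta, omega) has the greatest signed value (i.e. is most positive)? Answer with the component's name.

largest component: omega

t=0.000: state=(1.190, -0.280)
step 1 (dt=0.01): k1=(-0.280, -7.127), k2=(-0.316, -7.101), k3=(-0.316, -7.100), k4=(-0.351, -7.074); state += dt/6·(k1+2k2+2k3+k4)
t=0.010: state=(1.187, -0.351)
t=0.020: state=(1.183, -0.421)
t=0.030: state=(1.178, -0.491)
continuing one RK4 step at a time; state shown every 25 steps (Δt=0.25):
t=0.250: state=(0.914, -1.841)
t=0.500: state=(0.333, -2.635)
t=0.750: state=(-0.302, -2.251)
t=1.000: state=(-0.718, -0.992)
t=1.250: state=(-0.785, 0.435)
t=1.500: state=(-0.531, 1.509)
t=1.750: state=(-0.093, 1.847)
t=2.000: state=(0.321, 1.345)
t=2.250: state=(0.538, 0.354)
t=2.500: state=(0.499, -0.631)
t=2.750: state=(0.256, -1.224)
t=3.000: state=(-0.062, -1.214)
t=3.250: state=(-0.307, -0.679)
t=3.500: state=(-0.384, 0.064)
t=3.750: state=(-0.286, 0.673)
t=4.000: state=(-0.079, 0.910)
t=4.250: state=(0.132, 0.718)
t=4.500: state=(0.256, 0.242)
t=4.750: state=(0.251, -0.267)
t=5.000: state=(0.138, -0.589)
t=5.250: state=(-0.018, -0.610)
t=5.500: state=(-0.144, -0.361)
t=5.750: state=(-0.189, 0.008)
t=6.000: state=(-0.145, 0.320)
t=6.250: state=(-0.045, 0.448)
t=6.500: state=(0.061, 0.363)
t=6.570: state=(0.084, 0.308)
compare at T: theta=0.084, omega=0.308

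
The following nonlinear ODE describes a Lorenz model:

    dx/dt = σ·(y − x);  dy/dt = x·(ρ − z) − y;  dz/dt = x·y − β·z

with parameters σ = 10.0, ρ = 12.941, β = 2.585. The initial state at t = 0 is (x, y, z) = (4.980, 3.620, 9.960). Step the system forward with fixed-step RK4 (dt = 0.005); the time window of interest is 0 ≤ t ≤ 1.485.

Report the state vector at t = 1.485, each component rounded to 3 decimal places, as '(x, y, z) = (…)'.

t=0.000: state=(4.980, 3.620, 9.960)
step 1 (dt=0.005): k1=(-13.600, 11.225, -7.719), k2=(-12.979, 11.191, -7.653), k3=(-12.996, 11.195, -7.649), k4=(-12.390, 11.164, -7.580); state += dt/6·(k1+2k2+2k3+k4)
t=0.005: state=(4.915, 3.676, 9.922)
t=0.010: state=(4.856, 3.732, 9.884)
t=0.015: state=(4.803, 3.787, 9.847)
continuing one RK4 step at a time; state shown every 10 steps (Δt=0.05):
t=0.050: state=(4.563, 4.172, 9.617)
t=0.100: state=(4.527, 4.729, 9.395)
t=0.150: state=(4.729, 5.305, 9.344)
t=0.200: state=(5.081, 5.891, 9.499)
t=0.250: state=(5.520, 6.447, 9.885)
t=0.300: state=(5.987, 6.908, 10.495)
t=0.350: state=(6.418, 7.194, 11.284)
t=0.400: state=(6.740, 7.234, 12.154)
t=0.450: state=(6.894, 7.002, 12.969)
t=0.500: state=(6.844, 6.540, 13.586)
t=0.550: state=(6.600, 5.947, 13.911)
t=0.600: state=(6.213, 5.344, 13.920)
t=0.650: state=(5.757, 4.830, 13.656)
t=0.700: state=(5.308, 4.459, 13.200)
t=0.750: state=(4.924, 4.246, 12.639)
t=0.800: state=(4.638, 4.178, 12.046)
t=0.850: state=(4.466, 4.236, 11.479)
t=0.900: state=(4.407, 4.401, 10.982)
t=0.950: state=(4.456, 4.654, 10.589)
t=1.000: state=(4.601, 4.977, 10.327)
t=1.050: state=(4.827, 5.351, 10.216)
t=1.100: state=(5.117, 5.747, 10.272)
t=1.150: state=(5.447, 6.127, 10.501)
t=1.200: state=(5.786, 6.447, 10.888)
t=1.250: state=(6.094, 6.654, 11.399)
t=1.300: state=(6.332, 6.710, 11.972)
t=1.350: state=(6.462, 6.597, 12.524)
t=1.400: state=(6.463, 6.332, 12.971)
t=1.450: state=(6.335, 5.965, 13.247)
t=1.485: state=(6.182, 5.684, 13.321)

(x, y, z) = (6.182, 5.684, 13.321)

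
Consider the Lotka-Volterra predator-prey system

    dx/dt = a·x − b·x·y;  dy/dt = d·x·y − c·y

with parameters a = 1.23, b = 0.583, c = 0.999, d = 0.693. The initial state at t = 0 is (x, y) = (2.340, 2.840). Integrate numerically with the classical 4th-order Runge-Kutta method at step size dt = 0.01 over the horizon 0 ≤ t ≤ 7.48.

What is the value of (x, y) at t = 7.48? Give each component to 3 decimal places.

t=0.000: state=(2.340, 2.840)
step 1 (dt=0.01): k1=(-0.996, 1.768), k2=(-1.006, 1.764), k3=(-1.006, 1.764), k4=(-1.016, 1.759); state += dt/6·(k1+2k2+2k3+k4)
t=0.010: state=(2.330, 2.858)
t=0.020: state=(2.320, 2.875)
t=0.030: state=(2.309, 2.893)
continuing one RK4 step at a time; state shown every 25 steps (Δt=0.25):
t=0.250: state=(2.041, 3.238)
t=0.500: state=(1.697, 3.487)
t=0.750: state=(1.379, 3.543)
t=1.000: state=(1.127, 3.425)
t=1.250: state=(0.945, 3.190)
t=1.500: state=(0.825, 2.894)
t=1.750: state=(0.753, 2.583)
t=2.000: state=(0.718, 2.285)
t=2.250: state=(0.714, 2.014)
t=2.500: state=(0.737, 1.779)
t=2.750: state=(0.785, 1.580)
t=3.000: state=(0.859, 1.419)
t=3.250: state=(0.959, 1.293)
t=3.500: state=(1.088, 1.202)
t=3.750: state=(1.247, 1.146)
t=4.000: state=(1.438, 1.126)
t=4.250: state=(1.658, 1.146)
t=4.500: state=(1.900, 1.215)
t=4.750: state=(2.146, 1.344)
t=5.000: state=(2.366, 1.549)
t=5.250: state=(2.516, 1.844)
t=5.500: state=(2.545, 2.231)
t=5.750: state=(2.421, 2.679)
t=6.000: state=(2.158, 3.108)
t=6.250: state=(1.821, 3.418)
t=6.500: state=(1.487, 3.545)
t=6.750: state=(1.209, 3.484)
t=7.000: state=(1.003, 3.284)
t=7.250: state=(0.862, 3.004)
t=7.480: state=(0.779, 2.720)

(x, y) = (0.779, 2.720)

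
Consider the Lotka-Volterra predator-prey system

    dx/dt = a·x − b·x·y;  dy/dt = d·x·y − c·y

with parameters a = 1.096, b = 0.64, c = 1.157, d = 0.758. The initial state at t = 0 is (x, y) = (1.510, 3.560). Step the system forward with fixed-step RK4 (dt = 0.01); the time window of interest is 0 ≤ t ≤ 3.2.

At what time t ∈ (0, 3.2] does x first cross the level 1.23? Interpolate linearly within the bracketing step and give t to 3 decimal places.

t = 0.176

t=0.000: state=(1.510, 3.560)
step 1 (dt=0.01): k1=(-1.785, -0.044), k2=(-1.775, -0.068), k3=(-1.775, -0.068), k4=(-1.764, -0.092); state += dt/6·(k1+2k2+2k3+k4)
t=0.010: state=(1.492, 3.559)
t=0.020: state=(1.475, 3.558)
t=0.030: state=(1.457, 3.557)
t=0.170: state=(1.238, 3.488)
next step: t=0.180: state=(1.225, 3.481) — x has crossed 1.23
linear interpolation between t=0.170 (1.23848) and t=0.180 (1.22451) → t≈0.176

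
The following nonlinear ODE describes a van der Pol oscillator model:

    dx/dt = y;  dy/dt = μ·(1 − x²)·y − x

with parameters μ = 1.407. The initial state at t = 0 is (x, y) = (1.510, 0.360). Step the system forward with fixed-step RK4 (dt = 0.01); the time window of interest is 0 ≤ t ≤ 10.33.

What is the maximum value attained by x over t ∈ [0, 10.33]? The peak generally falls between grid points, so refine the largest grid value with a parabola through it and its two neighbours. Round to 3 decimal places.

max x = 2.014

t=0.000: state=(1.510, 0.360)
step 1 (dt=0.01): k1=(0.360, -2.158), k2=(0.349, -2.143), k3=(0.349, -2.143), k4=(0.339, -2.128); state += dt/6·(k1+2k2+2k3+k4)
t=0.010: state=(1.513, 0.339)
t=0.020: state=(1.517, 0.317)
t=0.030: state=(1.520, 0.297)
continuing one RK4 step at a time; state shown every 50 steps (Δt=0.5):
t=0.500: state=(1.483, -0.357)
t=1.000: state=(1.211, -0.723)
t=1.500: state=(0.736, -1.243)
t=2.000: state=(-0.154, -2.478)
t=2.500: state=(-1.558, -2.250)
t=3.000: state=(-1.999, 0.039)
t=3.500: state=(-1.850, 0.442)
t=4.000: state=(-1.591, 0.590)
t=4.500: state=(-1.248, 0.809)
t=5.000: state=(-0.737, 1.311)
t=5.500: state=(0.198, 2.597)
t=6.000: state=(1.622, 2.140)
t=6.500: state=(2.012, -0.085)
t=7.000: state=(1.853, -0.448)
t=7.500: state=(1.594, -0.591)
t=8.000: state=(1.250, -0.807)
t=8.500: state=(0.742, -1.306)
t=9.000: state=(-0.190, -2.586)
t=9.500: state=(-1.615, -2.162)
t=10.000: state=(-2.012, 0.080)
t=10.330: state=(-1.926, 0.382)
largest grid value and its neighbours: x(6.440)=2.01385, x(6.450)=2.01402, x(6.460)=2.01399
parabola through these three points peaks at t≈6.453 with x≈2.01404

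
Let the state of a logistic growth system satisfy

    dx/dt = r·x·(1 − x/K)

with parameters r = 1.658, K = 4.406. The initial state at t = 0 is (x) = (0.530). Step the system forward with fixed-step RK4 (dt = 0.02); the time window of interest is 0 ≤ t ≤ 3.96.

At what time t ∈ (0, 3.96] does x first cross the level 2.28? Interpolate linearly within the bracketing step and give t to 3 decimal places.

t = 1.242

t=0.000: state=(0.530)
step 1 (dt=0.02): k1=(0.773), k2=(0.783), k3=(0.783), k4=(0.793); state += dt/6·(k1+2k2+2k3+k4)
t=0.020: state=(0.546)
t=0.040: state=(0.562)
t=0.060: state=(0.578)
continuing one RK4 step at a time; state shown every 10 steps (Δt=0.2):
t=0.200: state=(0.705)
t=0.400: state=(0.924)
t=0.600: state=(1.189)
t=0.800: state=(1.498)
t=1.000: state=(1.841)
t=1.200: state=(2.203)
t=1.240: state=(2.276)
next step: t=1.260: state=(2.312) — x has crossed 2.28
linear interpolation between t=1.240 (2.27593) and t=1.260 (2.31240) → t≈1.242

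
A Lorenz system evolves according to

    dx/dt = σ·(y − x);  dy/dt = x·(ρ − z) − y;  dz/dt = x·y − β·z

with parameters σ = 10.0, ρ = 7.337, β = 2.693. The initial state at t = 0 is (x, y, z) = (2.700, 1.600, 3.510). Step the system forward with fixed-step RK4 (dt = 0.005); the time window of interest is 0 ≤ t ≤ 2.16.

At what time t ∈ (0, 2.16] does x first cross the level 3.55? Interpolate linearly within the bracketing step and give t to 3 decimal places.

t=0.000: state=(2.700, 1.600, 3.510)
step 1 (dt=0.005): k1=(-11.000, 8.733, -5.132), k2=(-10.507, 8.640, -5.084), k3=(-10.521, 8.645, -5.082), k4=(-10.042, 8.556, -5.034); state += dt/6·(k1+2k2+2k3+k4)
t=0.005: state=(2.647, 1.643, 3.485)
t=0.010: state=(2.599, 1.686, 3.460)
t=0.015: state=(2.556, 1.727, 3.435)
continuing one RK4 step at a time; state shown every 20 steps (Δt=0.1):
t=0.100: state=(2.295, 2.372, 3.102)
t=0.200: state=(2.623, 3.146, 2.961)
t=0.300: state=(3.278, 4.045, 3.197)
t=0.330: state=(3.516, 4.333, 3.360)
next step: t=0.335: state=(3.557, 4.381, 3.391) — x has crossed 3.55
linear interpolation between t=0.330 (3.51596) and t=0.335 (3.55699) → t≈0.334

t = 0.334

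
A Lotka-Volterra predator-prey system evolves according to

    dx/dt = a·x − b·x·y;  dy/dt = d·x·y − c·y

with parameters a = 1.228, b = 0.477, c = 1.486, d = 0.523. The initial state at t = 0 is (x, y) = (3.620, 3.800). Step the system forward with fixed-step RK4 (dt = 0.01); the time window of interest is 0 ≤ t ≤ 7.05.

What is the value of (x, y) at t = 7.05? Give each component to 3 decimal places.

t=0.000: state=(3.620, 3.800)
step 1 (dt=0.01): k1=(-2.116, 1.548), k2=(-2.123, 1.530), k3=(-2.123, 1.530), k4=(-2.130, 1.511); state += dt/6·(k1+2k2+2k3+k4)
t=0.010: state=(3.599, 3.815)
t=0.020: state=(3.577, 3.830)
t=0.030: state=(3.556, 3.845)
continuing one RK4 step at a time; state shown every 25 steps (Δt=0.25):
t=0.250: state=(3.072, 4.060)
t=0.500: state=(2.569, 4.044)
t=0.750: state=(2.183, 3.800)
t=1.000: state=(1.928, 3.424)
t=1.250: state=(1.786, 3.007)
t=1.500: state=(1.737, 2.609)
t=1.750: state=(1.767, 2.261)
t=2.000: state=(1.867, 1.976)
t=2.250: state=(2.033, 1.757)
t=2.500: state=(2.263, 1.604)
t=2.750: state=(2.556, 1.515)
t=3.000: state=(2.906, 1.492)
t=3.250: state=(3.299, 1.544)
t=3.500: state=(3.703, 1.683)
t=3.750: state=(4.063, 1.930)
t=4.000: state=(4.296, 2.304)
t=4.250: state=(4.313, 2.797)
t=4.500: state=(4.064, 3.345)
t=4.750: state=(3.599, 3.815)
t=5.000: state=(3.051, 4.064)
t=5.250: state=(2.551, 4.039)
t=5.500: state=(2.171, 3.787)
t=5.750: state=(1.920, 3.408)
t=6.000: state=(1.782, 2.991)
t=6.250: state=(1.737, 2.594)
t=6.500: state=(1.770, 2.248)
t=6.750: state=(1.873, 1.966)
t=7.000: state=(2.041, 1.750)
t=7.050: state=(2.082, 1.715)

(x, y) = (2.082, 1.715)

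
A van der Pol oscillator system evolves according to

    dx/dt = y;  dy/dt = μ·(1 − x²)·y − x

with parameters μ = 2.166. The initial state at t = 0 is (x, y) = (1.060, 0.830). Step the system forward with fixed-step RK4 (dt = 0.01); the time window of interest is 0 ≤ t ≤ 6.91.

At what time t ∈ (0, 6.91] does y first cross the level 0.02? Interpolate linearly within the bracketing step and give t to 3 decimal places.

t=0.000: state=(1.060, 0.830)
step 1 (dt=0.01): k1=(0.830, -1.282), k2=(0.824, -1.300), k3=(0.823, -1.300), k4=(0.817, -1.318); state += dt/6·(k1+2k2+2k3+k4)
t=0.010: state=(1.068, 0.817)
t=0.020: state=(1.076, 0.804)
t=0.030: state=(1.084, 0.790)
continuing one RK4 step at a time; state shown every 25 steps (Δt=0.25):
t=0.250: state=(1.221, 0.438)
t=0.500: state=(1.280, 0.051)
t=0.520: state=(1.281, 0.024)
next step: t=0.530: state=(1.281, 0.011) — y has crossed 0.02
linear interpolation between t=0.520 (0.02422) and t=0.530 (0.01116) → t≈0.523

t = 0.523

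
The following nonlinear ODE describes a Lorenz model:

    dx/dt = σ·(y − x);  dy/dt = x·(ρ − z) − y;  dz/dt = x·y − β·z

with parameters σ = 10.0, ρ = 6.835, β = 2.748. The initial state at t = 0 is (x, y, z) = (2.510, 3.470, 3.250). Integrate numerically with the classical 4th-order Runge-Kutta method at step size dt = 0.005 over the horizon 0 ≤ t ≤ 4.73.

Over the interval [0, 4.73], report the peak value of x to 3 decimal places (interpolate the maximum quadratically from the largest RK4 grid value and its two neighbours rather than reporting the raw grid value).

max x = 5.193

t=0.000: state=(2.510, 3.470, 3.250)
step 1 (dt=0.005): k1=(9.600, 5.528, -0.221), k2=(9.498, 5.602, -0.101), k3=(9.503, 5.600, -0.103), k4=(9.405, 5.672, 0.017); state += dt/6·(k1+2k2+2k3+k4)
t=0.005: state=(2.558, 3.498, 3.249)
t=0.010: state=(2.604, 3.527, 3.250)
t=0.015: state=(2.650, 3.556, 3.252)
continuing one RK4 step at a time; state shown every 40 steps (Δt=0.2):
t=0.200: state=(4.103, 4.826, 4.105)
t=0.400: state=(5.147, 5.346, 6.228)
t=0.600: state=(4.749, 4.244, 7.345)
t=0.800: state=(3.713, 3.297, 6.593)
t=1.000: state=(3.257, 3.212, 5.476)
t=1.200: state=(3.450, 3.660, 4.913)
t=1.400: state=(3.976, 4.255, 5.128)
t=1.600: state=(4.400, 4.510, 5.856)
t=1.800: state=(4.361, 4.228, 6.365)
t=2.000: state=(4.009, 3.830, 6.244)
t=2.200: state=(3.758, 3.699, 5.816)
t=2.400: state=(3.774, 3.839, 5.523)
t=2.600: state=(3.963, 4.071, 5.551)
t=2.800: state=(4.136, 4.188, 5.801)
t=3.000: state=(4.150, 4.116, 6.011)
t=3.200: state=(4.035, 3.968, 6.010)
t=3.400: state=(3.927, 3.894, 5.863)
t=3.600: state=(3.913, 3.930, 5.734)
t=3.800: state=(3.976, 4.016, 5.722)
t=4.000: state=(4.045, 4.069, 5.806)
t=4.200: state=(4.061, 4.054, 5.891)
t=4.400: state=(4.025, 4.001, 5.905)
t=4.600: state=(3.982, 3.966, 5.857)
t=4.730: state=(3.969, 3.966, 5.820)
largest grid value and its neighbours: x(0.440)=5.19210, x(0.445)=5.19290, x(0.450)=5.19262
parabola through these three points peaks at t≈0.446 with x≈5.19293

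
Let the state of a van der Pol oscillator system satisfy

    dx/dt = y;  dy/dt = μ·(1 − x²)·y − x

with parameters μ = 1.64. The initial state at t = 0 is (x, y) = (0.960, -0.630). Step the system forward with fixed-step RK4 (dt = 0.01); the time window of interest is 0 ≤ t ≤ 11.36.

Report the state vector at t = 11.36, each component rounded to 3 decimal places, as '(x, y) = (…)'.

(x, y) = (-0.397, 1.779)

t=0.000: state=(0.960, -0.630)
step 1 (dt=0.01): k1=(-0.630, -1.041), k2=(-0.635, -1.045), k3=(-0.635, -1.045), k4=(-0.640, -1.049); state += dt/6·(k1+2k2+2k3+k4)
t=0.010: state=(0.954, -0.640)
t=0.020: state=(0.947, -0.651)
t=0.030: state=(0.941, -0.662)
continuing one RK4 step at a time; state shown every 50 steps (Δt=0.5):
t=0.500: state=(0.485, -1.364)
t=1.000: state=(-0.566, -2.940)
t=1.500: state=(-1.821, -1.159)
t=2.000: state=(-1.930, 0.258)
t=2.500: state=(-1.743, 0.451)
t=3.000: state=(-1.486, 0.583)
t=3.500: state=(-1.142, 0.828)
t=4.000: state=(-0.595, 1.474)
t=4.500: state=(0.528, 3.173)
t=5.000: state=(1.881, 1.184)
t=5.500: state=(1.983, -0.266)
t=6.000: state=(1.799, -0.435)
t=6.500: state=(1.554, -0.548)
t=7.000: state=(1.236, -0.751)
t=7.500: state=(0.756, -1.250)
t=8.000: state=(-0.177, -2.717)
t=8.500: state=(-1.689, -2.089)
t=9.000: state=(-2.009, 0.154)
t=9.500: state=(-1.849, 0.410)
t=10.000: state=(-1.618, 0.517)
t=10.500: state=(-1.321, 0.688)
t=11.000: state=(-0.895, 1.080)
t=11.360: state=(-0.397, 1.779)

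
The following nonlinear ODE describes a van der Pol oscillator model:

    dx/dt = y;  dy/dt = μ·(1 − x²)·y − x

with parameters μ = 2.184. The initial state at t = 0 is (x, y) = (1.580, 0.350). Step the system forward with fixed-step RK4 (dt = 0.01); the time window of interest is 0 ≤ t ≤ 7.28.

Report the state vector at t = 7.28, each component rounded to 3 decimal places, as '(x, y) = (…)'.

(x, y) = (1.951, -0.282)

t=0.000: state=(1.580, 0.350)
step 1 (dt=0.01): k1=(0.350, -2.724), k2=(0.336, -2.685), k3=(0.337, -2.686), k4=(0.323, -2.647); state += dt/6·(k1+2k2+2k3+k4)
t=0.010: state=(1.583, 0.323)
t=0.020: state=(1.586, 0.297)
t=0.030: state=(1.589, 0.272)
continuing one RK4 step at a time; state shown every 25 steps (Δt=0.25):
t=0.250: state=(1.601, -0.119)
t=0.500: state=(1.542, -0.325)
t=0.750: state=(1.446, -0.439)
t=1.000: state=(1.323, -0.541)
t=1.250: state=(1.173, -0.670)
t=1.500: state=(0.982, -0.872)
t=1.750: state=(0.724, -1.238)
t=2.000: state=(0.333, -1.978)
t=2.250: state=(-0.322, -3.367)
t=2.500: state=(-1.282, -3.754)
t=2.750: state=(-1.908, -1.185)
t=3.000: state=(-2.020, 0.008)
t=3.250: state=(-1.980, 0.248)
t=3.500: state=(-1.909, 0.306)
t=3.750: state=(-1.829, 0.336)
t=4.000: state=(-1.742, 0.364)
t=4.250: state=(-1.646, 0.399)
t=4.500: state=(-1.541, 0.444)
t=4.750: state=(-1.423, 0.506)
t=5.000: state=(-1.286, 0.595)
t=5.250: state=(-1.121, 0.734)
t=5.500: state=(-0.911, 0.973)
t=5.750: state=(-0.617, 1.428)
t=6.000: state=(-0.157, 2.367)
t=6.250: state=(0.619, 3.836)
t=6.500: state=(1.564, 3.009)
t=6.750: state=(1.981, 0.590)
t=7.000: state=(2.015, -0.133)
t=7.250: state=(1.959, -0.275)
t=7.280: state=(1.951, -0.282)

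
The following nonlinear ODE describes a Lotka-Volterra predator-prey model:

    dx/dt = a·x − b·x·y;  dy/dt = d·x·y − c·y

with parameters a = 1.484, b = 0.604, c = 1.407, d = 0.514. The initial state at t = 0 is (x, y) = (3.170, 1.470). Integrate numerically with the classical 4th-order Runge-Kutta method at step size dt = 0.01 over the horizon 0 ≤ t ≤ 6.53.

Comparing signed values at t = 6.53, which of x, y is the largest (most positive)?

largest component: y

t=0.000: state=(3.170, 1.470)
step 1 (dt=0.01): k1=(1.890, 0.327), k2=(1.892, 0.334), k3=(1.892, 0.334), k4=(1.895, 0.342); state += dt/6·(k1+2k2+2k3+k4)
t=0.010: state=(3.189, 1.473)
t=0.020: state=(3.208, 1.477)
t=0.030: state=(3.227, 1.480)
continuing one RK4 step at a time; state shown every 25 steps (Δt=0.25):
t=0.250: state=(3.648, 1.602)
t=0.500: state=(4.079, 1.854)
t=0.750: state=(4.345, 2.246)
t=1.000: state=(4.318, 2.767)
t=1.250: state=(3.949, 3.322)
t=1.500: state=(3.348, 3.740)
t=1.750: state=(2.719, 3.883)
t=2.000: state=(2.209, 3.742)
t=2.250: state=(1.862, 3.413)
t=2.500: state=(1.661, 3.007)
t=2.750: state=(1.577, 2.601)
t=3.000: state=(1.586, 2.240)
t=3.250: state=(1.678, 1.942)
t=3.500: state=(1.847, 1.712)
t=3.750: state=(2.094, 1.550)
t=4.000: state=(2.421, 1.456)
t=4.250: state=(2.823, 1.434)
t=4.500: state=(3.284, 1.492)
t=4.750: state=(3.759, 1.651)
t=5.000: state=(4.163, 1.935)
t=5.250: state=(4.369, 2.361)
t=5.500: state=(4.259, 2.903)
t=5.750: state=(3.819, 3.442)
t=6.000: state=(3.193, 3.802)
t=6.250: state=(2.582, 3.872)
t=6.500: state=(2.111, 3.676)
t=6.530: state=(2.065, 3.639)
compare at T: x=2.065, y=3.639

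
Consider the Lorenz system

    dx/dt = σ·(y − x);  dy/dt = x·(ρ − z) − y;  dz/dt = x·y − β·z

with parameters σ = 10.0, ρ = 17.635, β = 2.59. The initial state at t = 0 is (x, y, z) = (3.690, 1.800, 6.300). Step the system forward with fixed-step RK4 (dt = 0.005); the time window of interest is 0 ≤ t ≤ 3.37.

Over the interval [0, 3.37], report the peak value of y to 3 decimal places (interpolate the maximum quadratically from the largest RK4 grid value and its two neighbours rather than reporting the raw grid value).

t=0.000: state=(3.690, 1.800, 6.300)
step 1 (dt=0.005): k1=(-18.900, 40.026, -9.675), k2=(-17.427, 39.479, -9.333), k3=(-17.477, 39.519, -9.333), k4=(-16.050, 39.006, -9.000); state += dt/6·(k1+2k2+2k3+k4)
t=0.005: state=(3.603, 1.998, 6.253)
t=0.010: state=(3.529, 2.190, 6.210)
t=0.015: state=(3.469, 2.379, 6.170)
continuing one RK4 step at a time; state shown every 40 steps (Δt=0.2):
t=0.200: state=(6.510, 10.100, 8.208)
t=0.400: state=(11.327, 9.138, 24.348)
t=0.600: state=(3.080, 0.316, 18.299)
t=0.800: state=(1.014, 1.017, 11.026)
t=1.000: state=(2.024, 3.102, 7.018)
t=1.200: state=(6.386, 9.938, 8.459)
t=1.400: state=(11.231, 9.321, 23.956)
t=1.600: state=(3.312, 0.539, 18.414)
t=1.800: state=(1.244, 1.290, 11.174)
t=2.000: state=(2.499, 3.802, 7.346)
t=2.200: state=(7.451, 11.137, 10.339)
t=2.400: state=(10.279, 7.060, 24.266)
t=2.600: state=(2.862, 0.821, 17.146)
t=2.800: state=(1.646, 1.968, 10.575)
t=3.000: state=(3.714, 5.643, 7.813)
t=3.200: state=(9.616, 12.639, 15.346)
t=3.370: state=(8.858, 4.959, 23.563)
largest grid value and its neighbours: y(0.300)=13.81487, y(0.305)=13.82907, y(0.310)=13.81699
parabola through these three points peaks at t≈0.305 with y≈13.82909

max y = 13.829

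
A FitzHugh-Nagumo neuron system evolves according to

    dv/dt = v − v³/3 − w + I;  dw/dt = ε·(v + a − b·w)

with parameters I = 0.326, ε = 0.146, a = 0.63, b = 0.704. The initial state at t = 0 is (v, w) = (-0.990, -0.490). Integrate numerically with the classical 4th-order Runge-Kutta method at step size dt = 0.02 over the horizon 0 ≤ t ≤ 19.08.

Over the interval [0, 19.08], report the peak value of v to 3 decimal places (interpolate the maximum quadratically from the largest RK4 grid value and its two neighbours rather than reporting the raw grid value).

t=0.000: state=(-0.990, -0.490)
step 1 (dt=0.02): k1=(0.149, -0.002), k2=(0.149, -0.002), k3=(0.149, -0.002), k4=(0.150, -0.002); state += dt/6·(k1+2k2+2k3+k4)
t=0.020: state=(-0.987, -0.490)
t=0.040: state=(-0.984, -0.490)
t=0.060: state=(-0.981, -0.490)
continuing one RK4 step at a time; state shown every 50 steps (Δt=1):
t=1.000: state=(-0.834, -0.481)
t=2.000: state=(-0.645, -0.450)
t=3.000: state=(-0.363, -0.390)
t=4.000: state=(0.181, -0.281)
t=5.000: state=(1.201, -0.073)
t=6.000: state=(1.727, 0.237)
t=7.000: state=(1.682, 0.540)
t=8.000: state=(1.543, 0.799)
t=9.000: state=(1.377, 1.011)
t=10.000: state=(1.181, 1.177)
t=11.000: state=(0.923, 1.296)
t=12.000: state=(0.510, 1.359)
t=13.000: state=(-0.405, 1.329)
t=14.000: state=(-1.771, 1.126)
t=15.000: state=(-1.963, 0.836)
t=16.000: state=(-1.882, 0.574)
t=17.000: state=(-1.789, 0.351)
t=18.000: state=(-1.696, 0.163)
t=19.000: state=(-1.604, 0.005)
t=19.080: state=(-1.596, -0.006)
largest grid value and its neighbours: v(6.220)=1.73788, v(6.240)=1.73796, v(6.260)=1.73792
parabola through these three points peaks at t≈6.243 with v≈1.73796

max v = 1.738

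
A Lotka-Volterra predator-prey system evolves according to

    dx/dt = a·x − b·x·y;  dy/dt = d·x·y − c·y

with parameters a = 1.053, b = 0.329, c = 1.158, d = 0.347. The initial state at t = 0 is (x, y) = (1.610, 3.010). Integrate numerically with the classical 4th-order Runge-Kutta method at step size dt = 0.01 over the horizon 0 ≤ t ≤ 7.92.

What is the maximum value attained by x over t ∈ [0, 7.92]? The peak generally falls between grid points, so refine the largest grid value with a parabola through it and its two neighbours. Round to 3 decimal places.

max x = 6.013

t=0.000: state=(1.610, 3.010)
step 1 (dt=0.01): k1=(0.101, -1.804), k2=(0.106, -1.798), k3=(0.106, -1.798), k4=(0.111, -1.792); state += dt/6·(k1+2k2+2k3+k4)
t=0.010: state=(1.611, 2.992)
t=0.020: state=(1.612, 2.974)
t=0.030: state=(1.613, 2.956)
continuing one RK4 step at a time; state shown every 50 steps (Δt=0.5):
t=0.500: state=(1.775, 2.255)
t=1.000: state=(2.165, 1.773)
t=1.500: state=(2.803, 1.523)
t=2.000: state=(3.714, 1.497)
t=2.500: state=(4.834, 1.758)
t=3.000: state=(5.816, 2.499)
t=3.500: state=(5.855, 3.933)
t=4.000: state=(4.524, 5.506)
t=4.500: state=(2.943, 5.859)
t=5.000: state=(2.019, 5.000)
t=5.500: state=(1.654, 3.831)
t=6.000: state=(1.624, 2.842)
t=6.500: state=(1.832, 2.143)
t=7.000: state=(2.267, 1.708)
t=7.500: state=(2.956, 1.500)
t=7.920: state=(3.747, 1.500)
largest grid value and its neighbours: x(3.260)=6.01238, x(3.270)=6.01289, x(3.280)=6.01281
parabola through these three points peaks at t≈3.274 with x≈6.01293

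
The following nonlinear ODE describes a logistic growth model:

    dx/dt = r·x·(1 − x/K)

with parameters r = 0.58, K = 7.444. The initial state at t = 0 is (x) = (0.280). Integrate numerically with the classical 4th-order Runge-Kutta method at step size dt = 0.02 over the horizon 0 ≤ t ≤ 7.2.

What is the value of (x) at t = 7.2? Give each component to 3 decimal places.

t=0.000: state=(0.280)
step 1 (dt=0.02): k1=(0.156), k2=(0.157), k3=(0.157), k4=(0.158); state += dt/6·(k1+2k2+2k3+k4)
t=0.020: state=(0.283)
t=0.040: state=(0.286)
t=0.060: state=(0.290)
continuing one RK4 step at a time; state shown every 25 steps (Δt=0.5):
t=0.500: state=(0.370)
t=1.000: state=(0.486)
t=1.500: state=(0.635)
t=2.000: state=(0.825)
t=2.500: state=(1.063)
t=3.000: state=(1.356)
t=3.500: state=(1.707)
t=4.000: state=(2.118)
t=4.500: state=(2.583)
t=5.000: state=(3.092)
t=5.500: state=(3.625)
t=6.000: state=(4.163)
t=6.500: state=(4.682)
t=7.000: state=(5.165)
t=7.200: state=(5.344)

(x) = (5.344)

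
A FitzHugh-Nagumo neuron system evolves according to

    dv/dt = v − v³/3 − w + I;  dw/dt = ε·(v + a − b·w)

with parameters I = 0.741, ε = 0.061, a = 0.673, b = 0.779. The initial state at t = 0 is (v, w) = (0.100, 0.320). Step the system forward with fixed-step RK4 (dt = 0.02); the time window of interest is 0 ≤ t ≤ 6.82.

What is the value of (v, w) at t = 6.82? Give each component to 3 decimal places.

t=0.000: state=(0.100, 0.320)
step 1 (dt=0.02): k1=(0.521, 0.032), k2=(0.525, 0.032), k3=(0.526, 0.032), k4=(0.530, 0.033); state += dt/6·(k1+2k2+2k3+k4)
t=0.020: state=(0.111, 0.321)
t=0.040: state=(0.121, 0.321)
t=0.060: state=(0.132, 0.322)
continuing one RK4 step at a time; state shown every 25 steps (Δt=0.5):
t=0.500: state=(0.428, 0.340)
t=1.000: state=(0.895, 0.372)
t=1.500: state=(1.379, 0.418)
t=2.000: state=(1.677, 0.476)
t=2.500: state=(1.784, 0.537)
t=3.000: state=(1.802, 0.599)
t=3.500: state=(1.789, 0.659)
t=4.000: state=(1.767, 0.718)
t=4.500: state=(1.742, 0.774)
t=5.000: state=(1.715, 0.828)
t=5.500: state=(1.688, 0.880)
t=6.000: state=(1.661, 0.930)
t=6.500: state=(1.633, 0.979)
t=6.820: state=(1.615, 1.008)

(v, w) = (1.615, 1.008)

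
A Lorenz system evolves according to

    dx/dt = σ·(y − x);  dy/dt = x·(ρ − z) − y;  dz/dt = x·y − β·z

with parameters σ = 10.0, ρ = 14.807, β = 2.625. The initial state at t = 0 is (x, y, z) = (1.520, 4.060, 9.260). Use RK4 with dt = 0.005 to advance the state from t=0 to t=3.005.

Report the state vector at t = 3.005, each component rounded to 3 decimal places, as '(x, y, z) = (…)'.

t=0.000: state=(1.520, 4.060, 9.260)
step 1 (dt=0.005): k1=(25.400, 4.371, -18.136), k2=(24.874, 4.785, -17.742), k3=(24.898, 4.775, -17.748), k4=(24.394, 5.184, -17.359); state += dt/6·(k1+2k2+2k3+k4)
t=0.005: state=(1.644, 4.084, 9.171)
t=0.010: state=(1.764, 4.112, 9.086)
t=0.015: state=(1.879, 4.144, 9.005)
continuing one RK4 step at a time; state shown every 20 steps (Δt=0.1):
t=0.100: state=(3.482, 5.217, 8.182)
t=0.200: state=(5.356, 7.430, 8.783)
t=0.300: state=(7.518, 9.583, 11.720)
t=0.400: state=(8.896, 9.269, 16.176)
t=0.500: state=(8.028, 6.095, 18.329)
t=0.600: state=(5.754, 3.514, 16.909)
t=0.700: state=(3.995, 2.790, 14.272)
t=0.800: state=(3.319, 3.121, 11.884)
t=0.900: state=(3.509, 4.056, 10.194)
t=1.000: state=(4.377, 5.554, 9.497)
t=1.100: state=(5.815, 7.462, 10.250)
t=1.200: state=(7.445, 8.878, 12.784)
t=1.300: state=(8.256, 8.271, 15.990)
t=1.400: state=(7.430, 5.920, 17.276)
t=1.500: state=(5.728, 4.076, 16.105)
t=1.600: state=(4.430, 3.546, 14.016)
t=1.700: state=(3.970, 3.909, 12.112)
t=1.800: state=(4.251, 4.850, 10.875)
t=1.900: state=(5.119, 6.225, 10.645)
t=2.000: state=(6.361, 7.654, 11.739)
t=2.100: state=(7.461, 8.220, 13.986)
t=2.200: state=(7.644, 7.208, 16.019)
t=2.300: state=(6.722, 5.466, 16.334)
t=2.400: state=(5.470, 4.358, 15.133)
t=2.500: state=(4.658, 4.177, 13.483)
t=2.600: state=(4.506, 4.666, 12.115)
t=2.700: state=(4.936, 5.609, 11.436)
t=2.800: state=(5.784, 6.757, 11.725)
t=2.900: state=(6.742, 7.591, 13.037)
t=3.000: state=(7.288, 7.451, 14.772)
t=3.005: state=(7.295, 7.414, 14.849)

(x, y, z) = (7.295, 7.414, 14.849)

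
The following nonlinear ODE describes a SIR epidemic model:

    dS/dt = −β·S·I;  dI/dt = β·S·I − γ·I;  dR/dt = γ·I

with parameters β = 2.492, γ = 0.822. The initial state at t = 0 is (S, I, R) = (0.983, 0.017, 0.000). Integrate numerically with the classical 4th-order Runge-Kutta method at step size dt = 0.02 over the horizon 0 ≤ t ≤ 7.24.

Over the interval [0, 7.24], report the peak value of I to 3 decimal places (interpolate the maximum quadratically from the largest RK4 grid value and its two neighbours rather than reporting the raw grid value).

t=0.000: state=(0.983, 0.017, 0.000)
step 1 (dt=0.02): k1=(-0.042, 0.028, 0.014), k2=(-0.042, 0.028, 0.014), k3=(-0.042, 0.028, 0.014), k4=(-0.043, 0.029, 0.014); state += dt/6·(k1+2k2+2k3+k4)
t=0.020: state=(0.982, 0.018, 0.000)
t=0.040: state=(0.981, 0.018, 0.001)
t=0.060: state=(0.980, 0.019, 0.001)
continuing one RK4 step at a time; state shown every 25 steps (Δt=0.5):
t=0.500: state=(0.952, 0.038, 0.011)
t=1.000: state=(0.887, 0.079, 0.034)
t=1.500: state=(0.772, 0.148, 0.080)
t=2.000: state=(0.609, 0.233, 0.158)
t=2.500: state=(0.436, 0.296, 0.268)
t=3.000: state=(0.298, 0.308, 0.394)
t=3.500: state=(0.206, 0.279, 0.516)
t=4.000: state=(0.150, 0.230, 0.620)
t=4.500: state=(0.116, 0.180, 0.704)
t=5.000: state=(0.096, 0.136, 0.769)
t=5.500: state=(0.083, 0.100, 0.817)
t=6.000: state=(0.074, 0.073, 0.852)
t=6.500: state=(0.069, 0.053, 0.878)
t=7.000: state=(0.065, 0.038, 0.897)
t=7.240: state=(0.063, 0.033, 0.904)
largest grid value and its neighbours: I(2.840)=0.30988, I(2.860)=0.30995, I(2.880)=0.30994
parabola through these three points peaks at t≈2.868 with I≈0.30996

max I = 0.310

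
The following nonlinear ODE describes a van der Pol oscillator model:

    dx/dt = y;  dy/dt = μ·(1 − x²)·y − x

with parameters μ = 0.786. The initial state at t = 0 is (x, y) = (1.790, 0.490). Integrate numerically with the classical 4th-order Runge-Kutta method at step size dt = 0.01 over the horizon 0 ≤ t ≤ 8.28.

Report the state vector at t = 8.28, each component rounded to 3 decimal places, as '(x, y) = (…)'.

(x, y) = (0.601, -1.590)

t=0.000: state=(1.790, 0.490)
step 1 (dt=0.01): k1=(0.490, -2.639), k2=(0.477, -2.622), k3=(0.477, -2.622), k4=(0.464, -2.604); state += dt/6·(k1+2k2+2k3+k4)
t=0.010: state=(1.795, 0.464)
t=0.020: state=(1.799, 0.438)
t=0.030: state=(1.804, 0.412)
continuing one RK4 step at a time; state shown every 50 steps (Δt=0.5):
t=0.500: state=(1.779, -0.402)
t=1.000: state=(1.467, -0.818)
t=1.500: state=(0.959, -1.237)
t=2.000: state=(0.184, -1.917)
t=2.500: state=(-0.944, -2.403)
t=3.000: state=(-1.848, -0.951)
t=3.500: state=(-1.966, 0.273)
t=4.000: state=(-1.705, 0.713)
t=4.500: state=(-1.269, 1.043)
t=5.000: state=(-0.631, 1.560)
t=5.500: state=(0.342, 2.338)
t=6.000: state=(1.507, 1.896)
t=6.500: state=(1.998, 0.176)
t=7.000: state=(1.874, -0.539)
t=7.500: state=(1.519, -0.867)
t=8.000: state=(0.996, -1.255)
t=8.280: state=(0.601, -1.590)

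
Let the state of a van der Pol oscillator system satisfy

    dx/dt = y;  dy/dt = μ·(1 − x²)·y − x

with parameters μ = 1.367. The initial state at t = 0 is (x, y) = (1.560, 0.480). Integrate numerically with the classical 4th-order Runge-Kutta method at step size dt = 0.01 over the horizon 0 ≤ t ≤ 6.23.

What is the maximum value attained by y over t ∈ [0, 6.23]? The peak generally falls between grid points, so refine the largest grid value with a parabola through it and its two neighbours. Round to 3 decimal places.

t=0.000: state=(1.560, 0.480)
step 1 (dt=0.01): k1=(0.480, -2.501), k2=(0.467, -2.483), k3=(0.468, -2.483), k4=(0.455, -2.466); state += dt/6·(k1+2k2+2k3+k4)
t=0.010: state=(1.565, 0.455)
t=0.020: state=(1.569, 0.431)
t=0.030: state=(1.573, 0.407)
continuing one RK4 step at a time; state shown every 25 steps (Δt=0.25):
t=0.250: state=(1.612, -0.026)
t=0.500: state=(1.564, -0.326)
t=0.750: state=(1.458, -0.518)
t=1.000: state=(1.308, -0.677)
t=1.250: state=(1.117, -0.858)
t=1.500: state=(0.873, -1.109)
t=1.750: state=(0.551, -1.503)
t=2.000: state=(0.102, -2.125)
t=2.250: state=(-0.524, -2.867)
t=2.500: state=(-1.264, -2.799)
t=2.750: state=(-1.802, -1.397)
t=3.000: state=(-1.991, -0.247)
t=3.250: state=(-1.984, 0.224)
t=3.500: state=(-1.902, 0.402)
t=3.750: state=(-1.790, 0.493)
t=4.000: state=(-1.657, 0.567)
t=4.250: state=(-1.506, 0.651)
t=4.500: state=(-1.330, 0.762)
t=4.750: state=(-1.120, 0.925)
t=5.000: state=(-0.860, 1.179)
t=5.250: state=(-0.517, 1.595)
t=5.500: state=(-0.041, 2.256)
t=5.750: state=(0.620, 2.982)
t=6.000: state=(1.365, 2.701)
t=6.230: state=(1.834, 1.317)
largest grid value and its neighbours: y(5.830)=3.07128, y(5.840)=3.07212, y(5.850)=3.07034
parabola through these three points peaks at t≈5.838 with y≈3.07216

max y = 3.072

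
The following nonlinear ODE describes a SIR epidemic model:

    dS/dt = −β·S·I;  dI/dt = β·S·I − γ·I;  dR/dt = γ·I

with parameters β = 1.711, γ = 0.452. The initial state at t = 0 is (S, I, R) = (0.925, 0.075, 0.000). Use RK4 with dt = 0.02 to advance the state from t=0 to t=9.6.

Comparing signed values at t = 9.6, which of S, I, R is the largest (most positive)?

t=0.000: state=(0.925, 0.075, 0.000)
step 1 (dt=0.02): k1=(-0.119, 0.085, 0.034), k2=(-0.120, 0.086, 0.034), k3=(-0.120, 0.086, 0.034), k4=(-0.121, 0.086, 0.035); state += dt/6·(k1+2k2+2k3+k4)
t=0.020: state=(0.923, 0.077, 0.001)
t=0.040: state=(0.920, 0.078, 0.001)
t=0.060: state=(0.918, 0.080, 0.002)
continuing one RK4 step at a time; state shown every 25 steps (Δt=0.5):
t=0.500: state=(0.849, 0.128, 0.023)
t=1.000: state=(0.738, 0.202, 0.060)
t=1.500: state=(0.599, 0.286, 0.115)
t=2.000: state=(0.454, 0.358, 0.188)
t=2.500: state=(0.328, 0.398, 0.274)
t=3.000: state=(0.232, 0.403, 0.365)
t=3.500: state=(0.166, 0.380, 0.454)
t=4.000: state=(0.122, 0.342, 0.536)
t=4.500: state=(0.092, 0.299, 0.608)
t=5.000: state=(0.073, 0.256, 0.671)
t=5.500: state=(0.060, 0.216, 0.724)
t=6.000: state=(0.050, 0.181, 0.769)
t=6.500: state=(0.044, 0.150, 0.806)
t=7.000: state=(0.039, 0.124, 0.837)
t=7.500: state=(0.035, 0.102, 0.863)
t=8.000: state=(0.033, 0.084, 0.884)
t=8.500: state=(0.031, 0.069, 0.901)
t=9.000: state=(0.029, 0.056, 0.915)
t=9.500: state=(0.028, 0.046, 0.926)
t=9.600: state=(0.028, 0.044, 0.928)
compare at T: S=0.028, I=0.044, R=0.928

largest component: R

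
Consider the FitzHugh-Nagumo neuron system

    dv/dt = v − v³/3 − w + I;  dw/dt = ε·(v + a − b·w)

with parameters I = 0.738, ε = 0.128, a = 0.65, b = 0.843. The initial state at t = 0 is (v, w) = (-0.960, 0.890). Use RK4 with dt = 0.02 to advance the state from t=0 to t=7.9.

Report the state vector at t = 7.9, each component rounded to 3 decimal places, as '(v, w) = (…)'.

(v, w) = (-0.978, -0.091)

t=0.000: state=(-0.960, 0.890)
step 1 (dt=0.02): k1=(-0.817, -0.136), k2=(-0.816, -0.137), k3=(-0.816, -0.137), k4=(-0.815, -0.138); state += dt/6·(k1+2k2+2k3+k4)
t=0.020: state=(-0.976, 0.887)
t=0.040: state=(-0.993, 0.884)
t=0.060: state=(-1.009, 0.882)
continuing one RK4 step at a time; state shown every 25 steps (Δt=0.5):
t=0.500: state=(-1.331, 0.812)
t=1.000: state=(-1.555, 0.719)
t=1.500: state=(-1.635, 0.622)
t=2.000: state=(-1.637, 0.527)
t=2.500: state=(-1.608, 0.439)
t=3.000: state=(-1.565, 0.357)
t=3.500: state=(-1.516, 0.283)
t=4.000: state=(-1.465, 0.216)
t=4.500: state=(-1.411, 0.155)
t=5.000: state=(-1.356, 0.102)
t=5.500: state=(-1.299, 0.054)
t=6.000: state=(-1.240, 0.013)
t=6.500: state=(-1.178, -0.023)
t=7.000: state=(-1.112, -0.053)
t=7.500: state=(-1.041, -0.076)
t=7.900: state=(-0.978, -0.091)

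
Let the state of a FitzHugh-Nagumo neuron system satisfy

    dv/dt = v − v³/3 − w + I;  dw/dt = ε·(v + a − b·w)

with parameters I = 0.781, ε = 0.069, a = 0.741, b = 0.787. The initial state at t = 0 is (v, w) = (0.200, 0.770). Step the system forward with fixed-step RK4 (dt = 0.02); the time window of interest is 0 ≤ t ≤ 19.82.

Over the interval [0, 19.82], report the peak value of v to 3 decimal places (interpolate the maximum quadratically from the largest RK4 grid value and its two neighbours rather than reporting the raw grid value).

max v = 1.573

t=0.000: state=(0.200, 0.770)
step 1 (dt=0.02): k1=(0.208, 0.023), k2=(0.210, 0.023), k3=(0.210, 0.023), k4=(0.212, 0.023); state += dt/6·(k1+2k2+2k3+k4)
t=0.020: state=(0.204, 0.770)
t=0.040: state=(0.208, 0.771)
t=0.060: state=(0.213, 0.771)
continuing one RK4 step at a time; state shown every 50 steps (Δt=1):
t=1.000: state=(0.520, 0.802)
t=2.000: state=(1.075, 0.862)
t=3.000: state=(1.488, 0.955)
t=4.000: state=(1.573, 1.058)
t=5.000: state=(1.540, 1.157)
t=6.000: state=(1.479, 1.247)
t=7.000: state=(1.410, 1.328)
t=8.000: state=(1.336, 1.400)
t=9.000: state=(1.255, 1.462)
t=10.000: state=(1.164, 1.516)
t=11.000: state=(1.059, 1.560)
t=12.000: state=(0.926, 1.595)
t=13.000: state=(0.741, 1.616)
t=14.000: state=(0.424, 1.621)
t=15.000: state=(-0.289, 1.593)
t=16.000: state=(-1.581, 1.495)
t=17.000: state=(-1.952, 1.342)
t=18.000: state=(-1.927, 1.190)
t=19.000: state=(-1.875, 1.049)
t=19.820: state=(-1.831, 0.942)
largest grid value and its neighbours: v(3.960)=1.57285, v(3.980)=1.57288, v(4.000)=1.57288
parabola through these three points peaks at t≈3.986 with v≈1.57289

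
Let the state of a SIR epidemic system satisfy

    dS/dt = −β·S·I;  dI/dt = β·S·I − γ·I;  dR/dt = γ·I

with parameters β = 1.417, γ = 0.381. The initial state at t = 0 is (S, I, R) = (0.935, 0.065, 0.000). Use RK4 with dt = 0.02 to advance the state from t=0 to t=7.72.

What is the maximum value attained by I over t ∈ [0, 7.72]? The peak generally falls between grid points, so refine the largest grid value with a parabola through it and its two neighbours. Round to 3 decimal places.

t=0.000: state=(0.935, 0.065, 0.000)
step 1 (dt=0.02): k1=(-0.086, 0.061, 0.025), k2=(-0.087, 0.062, 0.025), k3=(-0.087, 0.062, 0.025), k4=(-0.088, 0.062, 0.025); state += dt/6·(k1+2k2+2k3+k4)
t=0.020: state=(0.933, 0.066, 0.001)
t=0.040: state=(0.931, 0.067, 0.001)
t=0.060: state=(0.930, 0.069, 0.002)
continuing one RK4 step at a time; state shown every 25 steps (Δt=0.5):
t=0.500: state=(0.882, 0.102, 0.016)
t=1.000: state=(0.806, 0.154, 0.040)
t=1.500: state=(0.707, 0.218, 0.075)
t=2.000: state=(0.591, 0.286, 0.123)
t=2.500: state=(0.473, 0.344, 0.183)
t=3.000: state=(0.365, 0.382, 0.253)
t=3.500: state=(0.277, 0.396, 0.327)
t=4.000: state=(0.209, 0.388, 0.402)
t=4.500: state=(0.160, 0.365, 0.474)
t=5.000: state=(0.125, 0.334, 0.541)
t=5.500: state=(0.100, 0.299, 0.601)
t=6.000: state=(0.082, 0.263, 0.655)
t=6.500: state=(0.069, 0.229, 0.702)
t=7.000: state=(0.059, 0.198, 0.743)
t=7.500: state=(0.052, 0.171, 0.778)
t=7.720: state=(0.049, 0.159, 0.791)
largest grid value and its neighbours: I(3.540)=0.39602, I(3.560)=0.39602, I(3.580)=0.39599
parabola through these three points peaks at t≈3.551 with I≈0.39602

max I = 0.396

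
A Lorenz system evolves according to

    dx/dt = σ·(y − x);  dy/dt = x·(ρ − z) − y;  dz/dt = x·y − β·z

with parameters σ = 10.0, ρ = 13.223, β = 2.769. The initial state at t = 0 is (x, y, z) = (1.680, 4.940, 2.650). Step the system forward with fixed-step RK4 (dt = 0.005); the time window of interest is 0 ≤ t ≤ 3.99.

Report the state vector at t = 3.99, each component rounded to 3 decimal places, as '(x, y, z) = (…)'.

t=0.000: state=(1.680, 4.940, 2.650)
step 1 (dt=0.005): k1=(32.600, 12.823, 0.961), k2=(32.106, 13.648, 1.414), k3=(32.139, 13.631, 1.408), k4=(31.675, 14.441, 1.861); state += dt/6·(k1+2k2+2k3+k4)
t=0.005: state=(1.841, 5.008, 2.657)
t=0.010: state=(1.997, 5.084, 2.669)
t=0.015: state=(2.150, 5.168, 2.685)
continuing one RK4 step at a time; state shown every 40 steps (Δt=0.2):
t=0.200: state=(7.809, 11.157, 8.102)
t=0.400: state=(8.851, 5.512, 19.164)
t=0.600: state=(2.581, 0.943, 12.916)
t=0.800: state=(1.524, 1.712, 7.748)
t=1.000: state=(2.832, 4.014, 5.378)
t=1.200: state=(6.585, 9.016, 8.060)
t=1.400: state=(8.840, 7.513, 16.901)
t=1.600: state=(4.243, 2.417, 13.988)
t=1.800: state=(2.806, 2.962, 9.234)
t=2.000: state=(4.316, 5.640, 7.604)
t=2.200: state=(7.499, 8.846, 11.588)
t=2.400: state=(7.139, 5.523, 15.729)
t=2.600: state=(4.183, 3.362, 12.359)
t=2.800: state=(4.025, 4.576, 9.395)
t=3.000: state=(5.969, 7.186, 10.031)
t=3.200: state=(7.414, 7.232, 14.002)
t=3.400: state=(5.606, 4.511, 13.805)
t=3.600: state=(4.432, 4.412, 11.051)
t=3.800: state=(5.300, 6.080, 10.215)
t=3.990: state=(6.738, 7.217, 12.282)

(x, y, z) = (6.738, 7.217, 12.282)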